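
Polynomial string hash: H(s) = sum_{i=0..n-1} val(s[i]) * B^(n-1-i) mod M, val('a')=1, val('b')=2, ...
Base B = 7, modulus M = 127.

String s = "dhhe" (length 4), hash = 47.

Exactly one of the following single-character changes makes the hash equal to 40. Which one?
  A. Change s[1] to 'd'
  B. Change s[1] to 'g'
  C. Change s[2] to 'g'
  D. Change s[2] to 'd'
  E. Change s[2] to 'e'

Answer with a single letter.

Option A: s[1]='h'->'d', delta=(4-8)*7^2 mod 127 = 58, hash=47+58 mod 127 = 105
Option B: s[1]='h'->'g', delta=(7-8)*7^2 mod 127 = 78, hash=47+78 mod 127 = 125
Option C: s[2]='h'->'g', delta=(7-8)*7^1 mod 127 = 120, hash=47+120 mod 127 = 40 <-- target
Option D: s[2]='h'->'d', delta=(4-8)*7^1 mod 127 = 99, hash=47+99 mod 127 = 19
Option E: s[2]='h'->'e', delta=(5-8)*7^1 mod 127 = 106, hash=47+106 mod 127 = 26

Answer: C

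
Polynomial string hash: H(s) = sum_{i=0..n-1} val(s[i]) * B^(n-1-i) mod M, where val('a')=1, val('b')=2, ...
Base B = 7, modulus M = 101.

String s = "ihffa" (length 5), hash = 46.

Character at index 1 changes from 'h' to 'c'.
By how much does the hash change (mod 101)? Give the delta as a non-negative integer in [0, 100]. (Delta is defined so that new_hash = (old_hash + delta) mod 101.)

Delta formula: (val(new) - val(old)) * B^(n-1-k) mod M
  val('c') - val('h') = 3 - 8 = -5
  B^(n-1-k) = 7^3 mod 101 = 40
  Delta = -5 * 40 mod 101 = 2

Answer: 2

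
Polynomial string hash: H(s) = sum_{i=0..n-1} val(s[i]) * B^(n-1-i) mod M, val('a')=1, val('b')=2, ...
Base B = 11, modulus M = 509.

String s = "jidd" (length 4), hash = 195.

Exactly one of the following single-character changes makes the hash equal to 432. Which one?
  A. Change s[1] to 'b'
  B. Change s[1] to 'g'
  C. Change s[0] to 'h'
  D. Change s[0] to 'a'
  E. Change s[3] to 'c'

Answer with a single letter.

Option A: s[1]='i'->'b', delta=(2-9)*11^2 mod 509 = 171, hash=195+171 mod 509 = 366
Option B: s[1]='i'->'g', delta=(7-9)*11^2 mod 509 = 267, hash=195+267 mod 509 = 462
Option C: s[0]='j'->'h', delta=(8-10)*11^3 mod 509 = 392, hash=195+392 mod 509 = 78
Option D: s[0]='j'->'a', delta=(1-10)*11^3 mod 509 = 237, hash=195+237 mod 509 = 432 <-- target
Option E: s[3]='d'->'c', delta=(3-4)*11^0 mod 509 = 508, hash=195+508 mod 509 = 194

Answer: D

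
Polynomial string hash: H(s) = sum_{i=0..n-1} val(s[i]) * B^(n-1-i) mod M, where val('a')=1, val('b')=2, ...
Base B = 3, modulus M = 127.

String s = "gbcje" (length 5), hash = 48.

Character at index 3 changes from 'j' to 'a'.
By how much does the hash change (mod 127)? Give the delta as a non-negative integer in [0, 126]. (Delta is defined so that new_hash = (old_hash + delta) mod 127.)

Delta formula: (val(new) - val(old)) * B^(n-1-k) mod M
  val('a') - val('j') = 1 - 10 = -9
  B^(n-1-k) = 3^1 mod 127 = 3
  Delta = -9 * 3 mod 127 = 100

Answer: 100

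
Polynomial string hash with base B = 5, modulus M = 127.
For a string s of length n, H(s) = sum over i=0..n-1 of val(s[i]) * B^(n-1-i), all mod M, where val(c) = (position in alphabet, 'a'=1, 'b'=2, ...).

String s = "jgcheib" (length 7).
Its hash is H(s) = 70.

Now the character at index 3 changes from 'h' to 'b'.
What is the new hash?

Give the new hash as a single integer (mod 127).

Answer: 82

Derivation:
val('h') = 8, val('b') = 2
Position k = 3, exponent = n-1-k = 3
B^3 mod M = 5^3 mod 127 = 125
Delta = (2 - 8) * 125 mod 127 = 12
New hash = (70 + 12) mod 127 = 82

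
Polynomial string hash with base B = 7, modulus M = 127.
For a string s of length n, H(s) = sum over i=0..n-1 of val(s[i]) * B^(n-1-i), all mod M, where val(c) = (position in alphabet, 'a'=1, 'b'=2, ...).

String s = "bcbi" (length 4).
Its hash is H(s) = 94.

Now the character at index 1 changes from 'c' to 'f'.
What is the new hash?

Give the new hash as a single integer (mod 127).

Answer: 114

Derivation:
val('c') = 3, val('f') = 6
Position k = 1, exponent = n-1-k = 2
B^2 mod M = 7^2 mod 127 = 49
Delta = (6 - 3) * 49 mod 127 = 20
New hash = (94 + 20) mod 127 = 114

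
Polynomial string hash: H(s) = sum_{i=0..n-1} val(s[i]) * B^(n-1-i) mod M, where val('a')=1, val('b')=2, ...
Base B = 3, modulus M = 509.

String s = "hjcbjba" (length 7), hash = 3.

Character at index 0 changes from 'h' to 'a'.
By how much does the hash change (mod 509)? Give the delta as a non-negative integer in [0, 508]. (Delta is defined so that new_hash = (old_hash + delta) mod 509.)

Delta formula: (val(new) - val(old)) * B^(n-1-k) mod M
  val('a') - val('h') = 1 - 8 = -7
  B^(n-1-k) = 3^6 mod 509 = 220
  Delta = -7 * 220 mod 509 = 496

Answer: 496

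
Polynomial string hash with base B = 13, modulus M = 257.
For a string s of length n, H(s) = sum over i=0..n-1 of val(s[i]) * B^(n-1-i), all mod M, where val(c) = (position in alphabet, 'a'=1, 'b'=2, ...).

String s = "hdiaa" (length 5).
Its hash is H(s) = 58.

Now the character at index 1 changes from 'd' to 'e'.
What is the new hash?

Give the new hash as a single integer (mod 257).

val('d') = 4, val('e') = 5
Position k = 1, exponent = n-1-k = 3
B^3 mod M = 13^3 mod 257 = 141
Delta = (5 - 4) * 141 mod 257 = 141
New hash = (58 + 141) mod 257 = 199

Answer: 199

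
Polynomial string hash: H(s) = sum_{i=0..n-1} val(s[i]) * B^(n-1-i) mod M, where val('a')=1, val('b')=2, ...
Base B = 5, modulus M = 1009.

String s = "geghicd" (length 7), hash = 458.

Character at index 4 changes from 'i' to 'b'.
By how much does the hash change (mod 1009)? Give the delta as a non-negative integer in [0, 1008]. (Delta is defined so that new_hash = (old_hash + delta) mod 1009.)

Answer: 834

Derivation:
Delta formula: (val(new) - val(old)) * B^(n-1-k) mod M
  val('b') - val('i') = 2 - 9 = -7
  B^(n-1-k) = 5^2 mod 1009 = 25
  Delta = -7 * 25 mod 1009 = 834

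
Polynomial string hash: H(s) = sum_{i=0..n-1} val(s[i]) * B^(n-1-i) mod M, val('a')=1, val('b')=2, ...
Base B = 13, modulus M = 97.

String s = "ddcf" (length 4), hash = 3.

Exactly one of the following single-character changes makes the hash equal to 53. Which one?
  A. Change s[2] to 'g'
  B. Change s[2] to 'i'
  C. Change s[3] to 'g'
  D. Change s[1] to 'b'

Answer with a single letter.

Option A: s[2]='c'->'g', delta=(7-3)*13^1 mod 97 = 52, hash=3+52 mod 97 = 55
Option B: s[2]='c'->'i', delta=(9-3)*13^1 mod 97 = 78, hash=3+78 mod 97 = 81
Option C: s[3]='f'->'g', delta=(7-6)*13^0 mod 97 = 1, hash=3+1 mod 97 = 4
Option D: s[1]='d'->'b', delta=(2-4)*13^2 mod 97 = 50, hash=3+50 mod 97 = 53 <-- target

Answer: D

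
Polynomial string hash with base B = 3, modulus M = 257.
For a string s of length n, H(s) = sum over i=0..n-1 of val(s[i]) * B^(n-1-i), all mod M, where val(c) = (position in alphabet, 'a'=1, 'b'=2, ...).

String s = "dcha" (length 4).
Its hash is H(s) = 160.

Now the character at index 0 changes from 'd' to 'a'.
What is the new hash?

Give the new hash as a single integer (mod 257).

Answer: 79

Derivation:
val('d') = 4, val('a') = 1
Position k = 0, exponent = n-1-k = 3
B^3 mod M = 3^3 mod 257 = 27
Delta = (1 - 4) * 27 mod 257 = 176
New hash = (160 + 176) mod 257 = 79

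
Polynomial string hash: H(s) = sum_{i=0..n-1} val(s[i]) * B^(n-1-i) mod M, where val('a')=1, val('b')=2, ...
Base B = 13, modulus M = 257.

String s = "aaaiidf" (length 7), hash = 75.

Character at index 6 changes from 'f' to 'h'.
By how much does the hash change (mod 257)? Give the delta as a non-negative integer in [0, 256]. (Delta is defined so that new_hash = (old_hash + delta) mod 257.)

Delta formula: (val(new) - val(old)) * B^(n-1-k) mod M
  val('h') - val('f') = 8 - 6 = 2
  B^(n-1-k) = 13^0 mod 257 = 1
  Delta = 2 * 1 mod 257 = 2

Answer: 2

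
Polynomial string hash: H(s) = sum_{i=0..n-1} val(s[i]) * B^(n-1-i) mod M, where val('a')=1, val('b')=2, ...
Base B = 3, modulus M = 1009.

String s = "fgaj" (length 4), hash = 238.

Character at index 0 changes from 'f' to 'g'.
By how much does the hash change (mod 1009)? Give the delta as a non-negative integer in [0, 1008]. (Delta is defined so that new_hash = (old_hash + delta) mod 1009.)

Delta formula: (val(new) - val(old)) * B^(n-1-k) mod M
  val('g') - val('f') = 7 - 6 = 1
  B^(n-1-k) = 3^3 mod 1009 = 27
  Delta = 1 * 27 mod 1009 = 27

Answer: 27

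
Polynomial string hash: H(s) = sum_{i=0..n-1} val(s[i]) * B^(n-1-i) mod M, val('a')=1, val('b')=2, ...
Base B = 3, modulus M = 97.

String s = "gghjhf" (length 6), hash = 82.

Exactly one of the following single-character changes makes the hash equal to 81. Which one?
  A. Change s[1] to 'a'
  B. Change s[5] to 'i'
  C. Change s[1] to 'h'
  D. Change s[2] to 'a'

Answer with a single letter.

Answer: A

Derivation:
Option A: s[1]='g'->'a', delta=(1-7)*3^4 mod 97 = 96, hash=82+96 mod 97 = 81 <-- target
Option B: s[5]='f'->'i', delta=(9-6)*3^0 mod 97 = 3, hash=82+3 mod 97 = 85
Option C: s[1]='g'->'h', delta=(8-7)*3^4 mod 97 = 81, hash=82+81 mod 97 = 66
Option D: s[2]='h'->'a', delta=(1-8)*3^3 mod 97 = 5, hash=82+5 mod 97 = 87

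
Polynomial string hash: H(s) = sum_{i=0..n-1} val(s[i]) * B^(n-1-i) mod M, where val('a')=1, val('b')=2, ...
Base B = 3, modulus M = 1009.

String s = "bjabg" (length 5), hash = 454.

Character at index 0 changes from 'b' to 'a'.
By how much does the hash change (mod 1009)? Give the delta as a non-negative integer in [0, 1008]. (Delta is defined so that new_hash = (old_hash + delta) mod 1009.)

Answer: 928

Derivation:
Delta formula: (val(new) - val(old)) * B^(n-1-k) mod M
  val('a') - val('b') = 1 - 2 = -1
  B^(n-1-k) = 3^4 mod 1009 = 81
  Delta = -1 * 81 mod 1009 = 928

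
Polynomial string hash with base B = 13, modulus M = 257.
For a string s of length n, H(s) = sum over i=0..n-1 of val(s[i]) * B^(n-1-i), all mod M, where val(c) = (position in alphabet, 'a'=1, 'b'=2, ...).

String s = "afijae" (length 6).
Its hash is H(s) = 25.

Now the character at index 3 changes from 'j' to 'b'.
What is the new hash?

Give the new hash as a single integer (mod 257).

val('j') = 10, val('b') = 2
Position k = 3, exponent = n-1-k = 2
B^2 mod M = 13^2 mod 257 = 169
Delta = (2 - 10) * 169 mod 257 = 190
New hash = (25 + 190) mod 257 = 215

Answer: 215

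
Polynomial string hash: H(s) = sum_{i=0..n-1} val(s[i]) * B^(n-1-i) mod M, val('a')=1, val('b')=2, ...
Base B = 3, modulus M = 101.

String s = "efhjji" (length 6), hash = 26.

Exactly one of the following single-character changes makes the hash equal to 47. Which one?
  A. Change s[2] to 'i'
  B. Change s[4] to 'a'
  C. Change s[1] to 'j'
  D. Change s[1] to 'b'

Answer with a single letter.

Answer: C

Derivation:
Option A: s[2]='h'->'i', delta=(9-8)*3^3 mod 101 = 27, hash=26+27 mod 101 = 53
Option B: s[4]='j'->'a', delta=(1-10)*3^1 mod 101 = 74, hash=26+74 mod 101 = 100
Option C: s[1]='f'->'j', delta=(10-6)*3^4 mod 101 = 21, hash=26+21 mod 101 = 47 <-- target
Option D: s[1]='f'->'b', delta=(2-6)*3^4 mod 101 = 80, hash=26+80 mod 101 = 5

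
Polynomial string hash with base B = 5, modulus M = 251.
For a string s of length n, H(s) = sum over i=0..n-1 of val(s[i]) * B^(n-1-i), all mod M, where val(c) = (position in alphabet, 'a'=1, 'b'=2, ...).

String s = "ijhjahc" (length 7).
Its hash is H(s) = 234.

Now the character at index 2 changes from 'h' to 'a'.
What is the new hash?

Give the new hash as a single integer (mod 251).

val('h') = 8, val('a') = 1
Position k = 2, exponent = n-1-k = 4
B^4 mod M = 5^4 mod 251 = 123
Delta = (1 - 8) * 123 mod 251 = 143
New hash = (234 + 143) mod 251 = 126

Answer: 126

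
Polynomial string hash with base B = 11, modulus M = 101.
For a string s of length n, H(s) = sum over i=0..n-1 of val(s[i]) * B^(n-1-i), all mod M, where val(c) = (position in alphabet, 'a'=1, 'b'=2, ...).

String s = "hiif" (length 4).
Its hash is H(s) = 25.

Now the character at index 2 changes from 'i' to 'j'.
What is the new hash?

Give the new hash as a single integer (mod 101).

val('i') = 9, val('j') = 10
Position k = 2, exponent = n-1-k = 1
B^1 mod M = 11^1 mod 101 = 11
Delta = (10 - 9) * 11 mod 101 = 11
New hash = (25 + 11) mod 101 = 36

Answer: 36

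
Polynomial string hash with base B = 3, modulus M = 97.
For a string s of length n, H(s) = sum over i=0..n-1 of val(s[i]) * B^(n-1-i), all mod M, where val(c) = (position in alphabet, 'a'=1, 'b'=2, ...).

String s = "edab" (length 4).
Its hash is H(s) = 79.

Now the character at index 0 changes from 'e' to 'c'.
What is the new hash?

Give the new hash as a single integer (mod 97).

Answer: 25

Derivation:
val('e') = 5, val('c') = 3
Position k = 0, exponent = n-1-k = 3
B^3 mod M = 3^3 mod 97 = 27
Delta = (3 - 5) * 27 mod 97 = 43
New hash = (79 + 43) mod 97 = 25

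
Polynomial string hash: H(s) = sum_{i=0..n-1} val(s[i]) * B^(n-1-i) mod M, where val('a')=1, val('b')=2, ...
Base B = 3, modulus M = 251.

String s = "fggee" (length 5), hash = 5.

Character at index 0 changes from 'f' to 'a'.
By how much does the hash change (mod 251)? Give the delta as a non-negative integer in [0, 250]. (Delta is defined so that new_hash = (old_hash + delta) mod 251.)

Answer: 97

Derivation:
Delta formula: (val(new) - val(old)) * B^(n-1-k) mod M
  val('a') - val('f') = 1 - 6 = -5
  B^(n-1-k) = 3^4 mod 251 = 81
  Delta = -5 * 81 mod 251 = 97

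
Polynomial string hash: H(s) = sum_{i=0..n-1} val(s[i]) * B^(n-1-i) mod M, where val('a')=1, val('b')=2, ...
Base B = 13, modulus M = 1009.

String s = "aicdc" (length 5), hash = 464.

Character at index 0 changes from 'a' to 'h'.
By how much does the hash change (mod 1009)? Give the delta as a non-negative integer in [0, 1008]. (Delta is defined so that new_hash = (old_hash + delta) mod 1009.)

Answer: 145

Derivation:
Delta formula: (val(new) - val(old)) * B^(n-1-k) mod M
  val('h') - val('a') = 8 - 1 = 7
  B^(n-1-k) = 13^4 mod 1009 = 309
  Delta = 7 * 309 mod 1009 = 145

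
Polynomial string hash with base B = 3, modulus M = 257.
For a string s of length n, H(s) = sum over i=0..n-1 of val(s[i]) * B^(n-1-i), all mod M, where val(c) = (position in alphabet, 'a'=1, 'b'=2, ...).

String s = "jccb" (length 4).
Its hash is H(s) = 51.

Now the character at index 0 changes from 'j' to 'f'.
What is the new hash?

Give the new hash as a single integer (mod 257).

val('j') = 10, val('f') = 6
Position k = 0, exponent = n-1-k = 3
B^3 mod M = 3^3 mod 257 = 27
Delta = (6 - 10) * 27 mod 257 = 149
New hash = (51 + 149) mod 257 = 200

Answer: 200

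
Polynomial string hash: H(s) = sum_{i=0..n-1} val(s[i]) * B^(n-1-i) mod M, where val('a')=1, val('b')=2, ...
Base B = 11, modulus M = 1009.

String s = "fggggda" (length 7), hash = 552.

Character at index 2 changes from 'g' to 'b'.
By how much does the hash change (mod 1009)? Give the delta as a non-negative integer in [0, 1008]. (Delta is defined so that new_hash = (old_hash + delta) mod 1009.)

Answer: 452

Derivation:
Delta formula: (val(new) - val(old)) * B^(n-1-k) mod M
  val('b') - val('g') = 2 - 7 = -5
  B^(n-1-k) = 11^4 mod 1009 = 515
  Delta = -5 * 515 mod 1009 = 452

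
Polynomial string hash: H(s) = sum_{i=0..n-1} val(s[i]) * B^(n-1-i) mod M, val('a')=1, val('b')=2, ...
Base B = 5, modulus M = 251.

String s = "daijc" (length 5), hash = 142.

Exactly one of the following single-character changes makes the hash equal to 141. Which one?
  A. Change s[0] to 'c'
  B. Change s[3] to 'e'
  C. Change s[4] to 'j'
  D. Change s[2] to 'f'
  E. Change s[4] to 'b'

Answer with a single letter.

Answer: E

Derivation:
Option A: s[0]='d'->'c', delta=(3-4)*5^4 mod 251 = 128, hash=142+128 mod 251 = 19
Option B: s[3]='j'->'e', delta=(5-10)*5^1 mod 251 = 226, hash=142+226 mod 251 = 117
Option C: s[4]='c'->'j', delta=(10-3)*5^0 mod 251 = 7, hash=142+7 mod 251 = 149
Option D: s[2]='i'->'f', delta=(6-9)*5^2 mod 251 = 176, hash=142+176 mod 251 = 67
Option E: s[4]='c'->'b', delta=(2-3)*5^0 mod 251 = 250, hash=142+250 mod 251 = 141 <-- target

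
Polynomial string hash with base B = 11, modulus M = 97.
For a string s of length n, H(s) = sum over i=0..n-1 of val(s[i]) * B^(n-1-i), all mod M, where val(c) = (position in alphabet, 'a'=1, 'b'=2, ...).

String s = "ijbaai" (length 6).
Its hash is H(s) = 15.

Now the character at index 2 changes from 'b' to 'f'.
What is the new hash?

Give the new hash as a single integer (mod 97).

val('b') = 2, val('f') = 6
Position k = 2, exponent = n-1-k = 3
B^3 mod M = 11^3 mod 97 = 70
Delta = (6 - 2) * 70 mod 97 = 86
New hash = (15 + 86) mod 97 = 4

Answer: 4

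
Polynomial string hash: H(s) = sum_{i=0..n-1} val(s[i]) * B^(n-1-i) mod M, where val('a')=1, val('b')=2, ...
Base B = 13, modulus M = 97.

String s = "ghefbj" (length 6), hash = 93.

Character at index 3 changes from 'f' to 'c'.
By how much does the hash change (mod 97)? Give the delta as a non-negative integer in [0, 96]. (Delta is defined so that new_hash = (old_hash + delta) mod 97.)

Answer: 75

Derivation:
Delta formula: (val(new) - val(old)) * B^(n-1-k) mod M
  val('c') - val('f') = 3 - 6 = -3
  B^(n-1-k) = 13^2 mod 97 = 72
  Delta = -3 * 72 mod 97 = 75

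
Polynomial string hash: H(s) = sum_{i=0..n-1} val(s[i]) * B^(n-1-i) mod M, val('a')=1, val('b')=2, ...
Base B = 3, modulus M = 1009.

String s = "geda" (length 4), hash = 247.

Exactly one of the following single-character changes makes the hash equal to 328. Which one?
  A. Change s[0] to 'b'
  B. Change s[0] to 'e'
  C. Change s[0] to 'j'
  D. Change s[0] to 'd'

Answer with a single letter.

Answer: C

Derivation:
Option A: s[0]='g'->'b', delta=(2-7)*3^3 mod 1009 = 874, hash=247+874 mod 1009 = 112
Option B: s[0]='g'->'e', delta=(5-7)*3^3 mod 1009 = 955, hash=247+955 mod 1009 = 193
Option C: s[0]='g'->'j', delta=(10-7)*3^3 mod 1009 = 81, hash=247+81 mod 1009 = 328 <-- target
Option D: s[0]='g'->'d', delta=(4-7)*3^3 mod 1009 = 928, hash=247+928 mod 1009 = 166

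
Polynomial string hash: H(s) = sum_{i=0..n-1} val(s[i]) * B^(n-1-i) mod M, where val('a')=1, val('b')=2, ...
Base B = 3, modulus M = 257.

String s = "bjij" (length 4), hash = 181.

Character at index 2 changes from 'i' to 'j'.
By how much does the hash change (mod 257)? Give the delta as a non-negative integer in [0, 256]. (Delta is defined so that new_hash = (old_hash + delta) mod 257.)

Answer: 3

Derivation:
Delta formula: (val(new) - val(old)) * B^(n-1-k) mod M
  val('j') - val('i') = 10 - 9 = 1
  B^(n-1-k) = 3^1 mod 257 = 3
  Delta = 1 * 3 mod 257 = 3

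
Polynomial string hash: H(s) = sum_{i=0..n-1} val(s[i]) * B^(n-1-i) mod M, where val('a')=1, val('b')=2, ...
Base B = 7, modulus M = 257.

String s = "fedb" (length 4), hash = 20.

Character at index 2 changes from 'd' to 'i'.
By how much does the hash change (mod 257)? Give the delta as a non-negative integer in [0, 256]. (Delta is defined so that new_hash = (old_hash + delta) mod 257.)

Delta formula: (val(new) - val(old)) * B^(n-1-k) mod M
  val('i') - val('d') = 9 - 4 = 5
  B^(n-1-k) = 7^1 mod 257 = 7
  Delta = 5 * 7 mod 257 = 35

Answer: 35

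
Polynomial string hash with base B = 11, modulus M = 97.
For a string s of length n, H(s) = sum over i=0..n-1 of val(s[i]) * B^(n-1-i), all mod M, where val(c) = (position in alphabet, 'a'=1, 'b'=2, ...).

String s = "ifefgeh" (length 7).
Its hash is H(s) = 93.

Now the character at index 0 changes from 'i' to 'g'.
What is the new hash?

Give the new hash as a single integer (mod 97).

Answer: 90

Derivation:
val('i') = 9, val('g') = 7
Position k = 0, exponent = n-1-k = 6
B^6 mod M = 11^6 mod 97 = 50
Delta = (7 - 9) * 50 mod 97 = 94
New hash = (93 + 94) mod 97 = 90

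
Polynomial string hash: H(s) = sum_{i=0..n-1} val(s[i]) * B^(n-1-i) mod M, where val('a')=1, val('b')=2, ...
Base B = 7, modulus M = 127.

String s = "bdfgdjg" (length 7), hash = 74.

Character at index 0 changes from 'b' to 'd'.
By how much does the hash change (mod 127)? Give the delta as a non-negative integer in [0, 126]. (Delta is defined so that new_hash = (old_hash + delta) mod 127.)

Delta formula: (val(new) - val(old)) * B^(n-1-k) mod M
  val('d') - val('b') = 4 - 2 = 2
  B^(n-1-k) = 7^6 mod 127 = 47
  Delta = 2 * 47 mod 127 = 94

Answer: 94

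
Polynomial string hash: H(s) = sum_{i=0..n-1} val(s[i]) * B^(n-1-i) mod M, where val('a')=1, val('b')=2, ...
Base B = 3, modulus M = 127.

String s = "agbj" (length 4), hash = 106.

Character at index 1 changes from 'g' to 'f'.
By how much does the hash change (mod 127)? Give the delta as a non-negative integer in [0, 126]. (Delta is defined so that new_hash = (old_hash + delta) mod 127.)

Delta formula: (val(new) - val(old)) * B^(n-1-k) mod M
  val('f') - val('g') = 6 - 7 = -1
  B^(n-1-k) = 3^2 mod 127 = 9
  Delta = -1 * 9 mod 127 = 118

Answer: 118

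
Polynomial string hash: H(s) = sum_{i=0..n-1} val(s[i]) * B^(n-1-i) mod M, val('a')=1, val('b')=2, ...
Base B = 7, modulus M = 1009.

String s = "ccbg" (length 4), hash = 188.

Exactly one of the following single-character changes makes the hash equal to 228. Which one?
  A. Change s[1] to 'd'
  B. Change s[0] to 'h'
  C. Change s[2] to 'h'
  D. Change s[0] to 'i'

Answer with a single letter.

Answer: D

Derivation:
Option A: s[1]='c'->'d', delta=(4-3)*7^2 mod 1009 = 49, hash=188+49 mod 1009 = 237
Option B: s[0]='c'->'h', delta=(8-3)*7^3 mod 1009 = 706, hash=188+706 mod 1009 = 894
Option C: s[2]='b'->'h', delta=(8-2)*7^1 mod 1009 = 42, hash=188+42 mod 1009 = 230
Option D: s[0]='c'->'i', delta=(9-3)*7^3 mod 1009 = 40, hash=188+40 mod 1009 = 228 <-- target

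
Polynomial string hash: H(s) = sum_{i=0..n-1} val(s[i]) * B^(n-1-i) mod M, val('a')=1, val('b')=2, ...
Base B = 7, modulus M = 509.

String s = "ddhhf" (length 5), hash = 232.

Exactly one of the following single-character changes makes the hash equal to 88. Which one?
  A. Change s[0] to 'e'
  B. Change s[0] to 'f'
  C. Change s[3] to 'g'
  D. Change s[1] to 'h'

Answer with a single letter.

Option A: s[0]='d'->'e', delta=(5-4)*7^4 mod 509 = 365, hash=232+365 mod 509 = 88 <-- target
Option B: s[0]='d'->'f', delta=(6-4)*7^4 mod 509 = 221, hash=232+221 mod 509 = 453
Option C: s[3]='h'->'g', delta=(7-8)*7^1 mod 509 = 502, hash=232+502 mod 509 = 225
Option D: s[1]='d'->'h', delta=(8-4)*7^3 mod 509 = 354, hash=232+354 mod 509 = 77

Answer: A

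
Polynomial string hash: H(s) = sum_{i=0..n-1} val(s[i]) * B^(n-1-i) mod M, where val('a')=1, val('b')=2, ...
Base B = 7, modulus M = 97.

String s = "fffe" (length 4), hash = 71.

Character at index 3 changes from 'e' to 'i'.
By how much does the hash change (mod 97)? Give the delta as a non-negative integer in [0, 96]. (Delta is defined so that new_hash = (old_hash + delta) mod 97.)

Delta formula: (val(new) - val(old)) * B^(n-1-k) mod M
  val('i') - val('e') = 9 - 5 = 4
  B^(n-1-k) = 7^0 mod 97 = 1
  Delta = 4 * 1 mod 97 = 4

Answer: 4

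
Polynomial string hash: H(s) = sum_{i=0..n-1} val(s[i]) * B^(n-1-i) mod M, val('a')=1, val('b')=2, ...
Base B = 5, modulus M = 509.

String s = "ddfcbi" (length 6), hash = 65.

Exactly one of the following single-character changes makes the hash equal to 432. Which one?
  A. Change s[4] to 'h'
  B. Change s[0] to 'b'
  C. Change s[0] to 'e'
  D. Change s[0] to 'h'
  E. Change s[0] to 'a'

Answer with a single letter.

Answer: B

Derivation:
Option A: s[4]='b'->'h', delta=(8-2)*5^1 mod 509 = 30, hash=65+30 mod 509 = 95
Option B: s[0]='d'->'b', delta=(2-4)*5^5 mod 509 = 367, hash=65+367 mod 509 = 432 <-- target
Option C: s[0]='d'->'e', delta=(5-4)*5^5 mod 509 = 71, hash=65+71 mod 509 = 136
Option D: s[0]='d'->'h', delta=(8-4)*5^5 mod 509 = 284, hash=65+284 mod 509 = 349
Option E: s[0]='d'->'a', delta=(1-4)*5^5 mod 509 = 296, hash=65+296 mod 509 = 361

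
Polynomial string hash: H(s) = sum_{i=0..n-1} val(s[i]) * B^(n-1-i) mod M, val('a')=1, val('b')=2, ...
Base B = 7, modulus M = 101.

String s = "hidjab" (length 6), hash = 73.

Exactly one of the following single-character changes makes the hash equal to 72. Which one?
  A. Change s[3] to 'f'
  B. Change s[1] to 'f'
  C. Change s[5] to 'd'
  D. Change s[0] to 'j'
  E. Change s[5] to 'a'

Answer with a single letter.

Answer: E

Derivation:
Option A: s[3]='j'->'f', delta=(6-10)*7^2 mod 101 = 6, hash=73+6 mod 101 = 79
Option B: s[1]='i'->'f', delta=(6-9)*7^4 mod 101 = 69, hash=73+69 mod 101 = 41
Option C: s[5]='b'->'d', delta=(4-2)*7^0 mod 101 = 2, hash=73+2 mod 101 = 75
Option D: s[0]='h'->'j', delta=(10-8)*7^5 mod 101 = 82, hash=73+82 mod 101 = 54
Option E: s[5]='b'->'a', delta=(1-2)*7^0 mod 101 = 100, hash=73+100 mod 101 = 72 <-- target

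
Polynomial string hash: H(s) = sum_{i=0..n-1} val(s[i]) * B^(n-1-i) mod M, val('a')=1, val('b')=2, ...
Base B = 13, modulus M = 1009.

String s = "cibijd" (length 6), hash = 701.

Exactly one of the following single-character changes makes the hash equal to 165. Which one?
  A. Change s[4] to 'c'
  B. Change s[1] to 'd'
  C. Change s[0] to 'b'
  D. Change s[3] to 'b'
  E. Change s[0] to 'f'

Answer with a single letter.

Option A: s[4]='j'->'c', delta=(3-10)*13^1 mod 1009 = 918, hash=701+918 mod 1009 = 610
Option B: s[1]='i'->'d', delta=(4-9)*13^4 mod 1009 = 473, hash=701+473 mod 1009 = 165 <-- target
Option C: s[0]='c'->'b', delta=(2-3)*13^5 mod 1009 = 19, hash=701+19 mod 1009 = 720
Option D: s[3]='i'->'b', delta=(2-9)*13^2 mod 1009 = 835, hash=701+835 mod 1009 = 527
Option E: s[0]='c'->'f', delta=(6-3)*13^5 mod 1009 = 952, hash=701+952 mod 1009 = 644

Answer: B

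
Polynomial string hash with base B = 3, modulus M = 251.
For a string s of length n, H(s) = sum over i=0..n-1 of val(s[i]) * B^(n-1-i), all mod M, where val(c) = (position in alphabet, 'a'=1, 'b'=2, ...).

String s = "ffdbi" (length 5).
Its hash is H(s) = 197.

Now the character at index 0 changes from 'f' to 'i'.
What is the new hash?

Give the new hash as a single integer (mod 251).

val('f') = 6, val('i') = 9
Position k = 0, exponent = n-1-k = 4
B^4 mod M = 3^4 mod 251 = 81
Delta = (9 - 6) * 81 mod 251 = 243
New hash = (197 + 243) mod 251 = 189

Answer: 189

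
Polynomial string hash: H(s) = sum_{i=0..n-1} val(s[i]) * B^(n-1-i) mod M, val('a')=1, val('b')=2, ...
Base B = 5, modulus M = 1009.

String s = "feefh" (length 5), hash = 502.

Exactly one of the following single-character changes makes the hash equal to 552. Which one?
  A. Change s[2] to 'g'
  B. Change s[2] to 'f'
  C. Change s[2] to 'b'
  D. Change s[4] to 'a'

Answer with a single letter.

Option A: s[2]='e'->'g', delta=(7-5)*5^2 mod 1009 = 50, hash=502+50 mod 1009 = 552 <-- target
Option B: s[2]='e'->'f', delta=(6-5)*5^2 mod 1009 = 25, hash=502+25 mod 1009 = 527
Option C: s[2]='e'->'b', delta=(2-5)*5^2 mod 1009 = 934, hash=502+934 mod 1009 = 427
Option D: s[4]='h'->'a', delta=(1-8)*5^0 mod 1009 = 1002, hash=502+1002 mod 1009 = 495

Answer: A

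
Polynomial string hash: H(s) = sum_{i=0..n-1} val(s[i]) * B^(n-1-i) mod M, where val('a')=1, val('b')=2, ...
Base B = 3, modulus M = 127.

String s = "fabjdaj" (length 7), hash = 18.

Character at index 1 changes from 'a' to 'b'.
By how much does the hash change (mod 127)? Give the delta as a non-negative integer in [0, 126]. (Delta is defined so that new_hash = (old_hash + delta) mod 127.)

Delta formula: (val(new) - val(old)) * B^(n-1-k) mod M
  val('b') - val('a') = 2 - 1 = 1
  B^(n-1-k) = 3^5 mod 127 = 116
  Delta = 1 * 116 mod 127 = 116

Answer: 116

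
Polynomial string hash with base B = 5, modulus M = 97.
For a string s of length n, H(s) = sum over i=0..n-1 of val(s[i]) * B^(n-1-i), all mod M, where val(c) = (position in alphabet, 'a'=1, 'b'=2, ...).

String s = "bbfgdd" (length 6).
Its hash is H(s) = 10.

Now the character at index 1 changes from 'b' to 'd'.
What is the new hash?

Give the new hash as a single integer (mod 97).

Answer: 96

Derivation:
val('b') = 2, val('d') = 4
Position k = 1, exponent = n-1-k = 4
B^4 mod M = 5^4 mod 97 = 43
Delta = (4 - 2) * 43 mod 97 = 86
New hash = (10 + 86) mod 97 = 96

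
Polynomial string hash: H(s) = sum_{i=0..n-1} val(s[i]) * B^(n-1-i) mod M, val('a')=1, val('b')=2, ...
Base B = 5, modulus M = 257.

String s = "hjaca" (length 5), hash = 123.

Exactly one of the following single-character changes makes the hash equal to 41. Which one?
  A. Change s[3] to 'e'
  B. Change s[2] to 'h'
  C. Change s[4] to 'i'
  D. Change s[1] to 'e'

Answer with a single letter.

Option A: s[3]='c'->'e', delta=(5-3)*5^1 mod 257 = 10, hash=123+10 mod 257 = 133
Option B: s[2]='a'->'h', delta=(8-1)*5^2 mod 257 = 175, hash=123+175 mod 257 = 41 <-- target
Option C: s[4]='a'->'i', delta=(9-1)*5^0 mod 257 = 8, hash=123+8 mod 257 = 131
Option D: s[1]='j'->'e', delta=(5-10)*5^3 mod 257 = 146, hash=123+146 mod 257 = 12

Answer: B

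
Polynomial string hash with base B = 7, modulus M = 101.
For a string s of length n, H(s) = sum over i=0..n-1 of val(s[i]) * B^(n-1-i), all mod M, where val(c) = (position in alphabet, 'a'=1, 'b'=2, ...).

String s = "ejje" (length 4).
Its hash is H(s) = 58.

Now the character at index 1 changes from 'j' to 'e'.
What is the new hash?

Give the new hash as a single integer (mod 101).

Answer: 15

Derivation:
val('j') = 10, val('e') = 5
Position k = 1, exponent = n-1-k = 2
B^2 mod M = 7^2 mod 101 = 49
Delta = (5 - 10) * 49 mod 101 = 58
New hash = (58 + 58) mod 101 = 15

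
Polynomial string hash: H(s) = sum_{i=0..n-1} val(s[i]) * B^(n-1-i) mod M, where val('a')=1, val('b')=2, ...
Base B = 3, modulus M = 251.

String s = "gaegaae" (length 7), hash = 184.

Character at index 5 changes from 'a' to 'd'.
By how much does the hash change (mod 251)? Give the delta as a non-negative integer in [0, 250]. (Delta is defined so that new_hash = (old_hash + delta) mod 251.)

Delta formula: (val(new) - val(old)) * B^(n-1-k) mod M
  val('d') - val('a') = 4 - 1 = 3
  B^(n-1-k) = 3^1 mod 251 = 3
  Delta = 3 * 3 mod 251 = 9

Answer: 9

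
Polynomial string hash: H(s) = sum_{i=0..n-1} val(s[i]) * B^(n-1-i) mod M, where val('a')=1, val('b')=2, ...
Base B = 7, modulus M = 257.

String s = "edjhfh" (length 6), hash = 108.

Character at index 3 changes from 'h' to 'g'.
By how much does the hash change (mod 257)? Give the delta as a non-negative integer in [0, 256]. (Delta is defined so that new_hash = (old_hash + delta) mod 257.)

Delta formula: (val(new) - val(old)) * B^(n-1-k) mod M
  val('g') - val('h') = 7 - 8 = -1
  B^(n-1-k) = 7^2 mod 257 = 49
  Delta = -1 * 49 mod 257 = 208

Answer: 208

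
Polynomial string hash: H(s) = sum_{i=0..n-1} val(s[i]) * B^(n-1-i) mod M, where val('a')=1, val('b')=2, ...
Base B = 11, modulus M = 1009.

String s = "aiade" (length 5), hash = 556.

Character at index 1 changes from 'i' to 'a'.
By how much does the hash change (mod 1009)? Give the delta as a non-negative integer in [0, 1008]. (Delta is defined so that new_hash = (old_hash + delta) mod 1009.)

Delta formula: (val(new) - val(old)) * B^(n-1-k) mod M
  val('a') - val('i') = 1 - 9 = -8
  B^(n-1-k) = 11^3 mod 1009 = 322
  Delta = -8 * 322 mod 1009 = 451

Answer: 451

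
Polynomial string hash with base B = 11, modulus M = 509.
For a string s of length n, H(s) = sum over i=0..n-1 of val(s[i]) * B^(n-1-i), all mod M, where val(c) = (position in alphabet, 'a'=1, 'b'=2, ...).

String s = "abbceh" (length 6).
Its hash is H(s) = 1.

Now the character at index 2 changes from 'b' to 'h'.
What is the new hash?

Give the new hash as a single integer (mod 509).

Answer: 352

Derivation:
val('b') = 2, val('h') = 8
Position k = 2, exponent = n-1-k = 3
B^3 mod M = 11^3 mod 509 = 313
Delta = (8 - 2) * 313 mod 509 = 351
New hash = (1 + 351) mod 509 = 352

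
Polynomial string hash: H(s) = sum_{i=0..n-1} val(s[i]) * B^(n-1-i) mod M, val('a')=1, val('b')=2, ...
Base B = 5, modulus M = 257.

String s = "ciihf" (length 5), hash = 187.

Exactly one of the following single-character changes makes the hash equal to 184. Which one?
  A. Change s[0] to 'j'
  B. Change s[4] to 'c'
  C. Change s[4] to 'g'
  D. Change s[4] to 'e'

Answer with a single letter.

Option A: s[0]='c'->'j', delta=(10-3)*5^4 mod 257 = 6, hash=187+6 mod 257 = 193
Option B: s[4]='f'->'c', delta=(3-6)*5^0 mod 257 = 254, hash=187+254 mod 257 = 184 <-- target
Option C: s[4]='f'->'g', delta=(7-6)*5^0 mod 257 = 1, hash=187+1 mod 257 = 188
Option D: s[4]='f'->'e', delta=(5-6)*5^0 mod 257 = 256, hash=187+256 mod 257 = 186

Answer: B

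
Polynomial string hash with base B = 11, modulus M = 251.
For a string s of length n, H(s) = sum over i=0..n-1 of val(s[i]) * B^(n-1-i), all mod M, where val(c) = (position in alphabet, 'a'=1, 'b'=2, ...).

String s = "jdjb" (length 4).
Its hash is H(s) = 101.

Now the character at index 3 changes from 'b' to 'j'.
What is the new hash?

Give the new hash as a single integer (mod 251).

Answer: 109

Derivation:
val('b') = 2, val('j') = 10
Position k = 3, exponent = n-1-k = 0
B^0 mod M = 11^0 mod 251 = 1
Delta = (10 - 2) * 1 mod 251 = 8
New hash = (101 + 8) mod 251 = 109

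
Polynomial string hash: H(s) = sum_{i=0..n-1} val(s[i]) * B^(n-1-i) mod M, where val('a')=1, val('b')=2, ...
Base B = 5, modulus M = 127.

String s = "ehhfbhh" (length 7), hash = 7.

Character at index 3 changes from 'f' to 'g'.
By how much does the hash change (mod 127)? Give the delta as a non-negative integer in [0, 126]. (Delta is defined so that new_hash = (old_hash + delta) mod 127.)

Delta formula: (val(new) - val(old)) * B^(n-1-k) mod M
  val('g') - val('f') = 7 - 6 = 1
  B^(n-1-k) = 5^3 mod 127 = 125
  Delta = 1 * 125 mod 127 = 125

Answer: 125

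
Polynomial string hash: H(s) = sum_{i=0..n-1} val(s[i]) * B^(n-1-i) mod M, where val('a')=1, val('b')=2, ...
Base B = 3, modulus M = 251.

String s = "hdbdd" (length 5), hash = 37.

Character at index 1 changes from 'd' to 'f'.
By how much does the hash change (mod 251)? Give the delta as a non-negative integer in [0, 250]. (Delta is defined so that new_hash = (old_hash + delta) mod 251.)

Answer: 54

Derivation:
Delta formula: (val(new) - val(old)) * B^(n-1-k) mod M
  val('f') - val('d') = 6 - 4 = 2
  B^(n-1-k) = 3^3 mod 251 = 27
  Delta = 2 * 27 mod 251 = 54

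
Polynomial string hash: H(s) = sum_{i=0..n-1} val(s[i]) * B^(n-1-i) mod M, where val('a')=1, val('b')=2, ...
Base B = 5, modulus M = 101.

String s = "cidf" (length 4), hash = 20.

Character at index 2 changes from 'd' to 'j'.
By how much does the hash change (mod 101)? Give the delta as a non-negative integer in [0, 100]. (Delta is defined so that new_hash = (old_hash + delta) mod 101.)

Delta formula: (val(new) - val(old)) * B^(n-1-k) mod M
  val('j') - val('d') = 10 - 4 = 6
  B^(n-1-k) = 5^1 mod 101 = 5
  Delta = 6 * 5 mod 101 = 30

Answer: 30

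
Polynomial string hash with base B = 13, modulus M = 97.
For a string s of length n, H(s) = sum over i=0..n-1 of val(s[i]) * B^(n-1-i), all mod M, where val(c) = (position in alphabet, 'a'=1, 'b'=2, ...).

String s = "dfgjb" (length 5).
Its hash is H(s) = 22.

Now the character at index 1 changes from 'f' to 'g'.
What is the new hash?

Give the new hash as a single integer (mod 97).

val('f') = 6, val('g') = 7
Position k = 1, exponent = n-1-k = 3
B^3 mod M = 13^3 mod 97 = 63
Delta = (7 - 6) * 63 mod 97 = 63
New hash = (22 + 63) mod 97 = 85

Answer: 85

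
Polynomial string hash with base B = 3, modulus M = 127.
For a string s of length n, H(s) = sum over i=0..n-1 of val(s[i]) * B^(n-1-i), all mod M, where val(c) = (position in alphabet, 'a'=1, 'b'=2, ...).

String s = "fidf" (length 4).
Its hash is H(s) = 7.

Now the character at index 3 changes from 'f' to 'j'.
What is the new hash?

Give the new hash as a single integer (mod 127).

Answer: 11

Derivation:
val('f') = 6, val('j') = 10
Position k = 3, exponent = n-1-k = 0
B^0 mod M = 3^0 mod 127 = 1
Delta = (10 - 6) * 1 mod 127 = 4
New hash = (7 + 4) mod 127 = 11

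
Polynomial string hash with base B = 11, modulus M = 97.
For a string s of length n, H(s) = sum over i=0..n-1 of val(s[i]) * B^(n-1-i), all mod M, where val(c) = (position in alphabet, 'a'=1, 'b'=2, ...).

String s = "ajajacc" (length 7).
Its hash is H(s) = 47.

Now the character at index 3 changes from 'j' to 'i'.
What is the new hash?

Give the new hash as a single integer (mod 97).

val('j') = 10, val('i') = 9
Position k = 3, exponent = n-1-k = 3
B^3 mod M = 11^3 mod 97 = 70
Delta = (9 - 10) * 70 mod 97 = 27
New hash = (47 + 27) mod 97 = 74

Answer: 74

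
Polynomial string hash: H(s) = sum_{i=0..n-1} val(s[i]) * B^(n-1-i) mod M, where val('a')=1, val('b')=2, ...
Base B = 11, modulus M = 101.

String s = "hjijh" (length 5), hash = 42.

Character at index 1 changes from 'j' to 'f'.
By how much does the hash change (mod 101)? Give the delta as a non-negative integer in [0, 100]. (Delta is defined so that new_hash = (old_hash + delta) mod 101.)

Answer: 29

Derivation:
Delta formula: (val(new) - val(old)) * B^(n-1-k) mod M
  val('f') - val('j') = 6 - 10 = -4
  B^(n-1-k) = 11^3 mod 101 = 18
  Delta = -4 * 18 mod 101 = 29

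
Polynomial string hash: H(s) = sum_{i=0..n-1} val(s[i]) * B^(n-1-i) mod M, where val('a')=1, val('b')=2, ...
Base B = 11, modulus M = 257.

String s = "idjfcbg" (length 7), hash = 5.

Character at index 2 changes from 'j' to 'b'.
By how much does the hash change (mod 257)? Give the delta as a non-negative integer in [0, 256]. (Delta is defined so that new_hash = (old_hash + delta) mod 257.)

Answer: 64

Derivation:
Delta formula: (val(new) - val(old)) * B^(n-1-k) mod M
  val('b') - val('j') = 2 - 10 = -8
  B^(n-1-k) = 11^4 mod 257 = 249
  Delta = -8 * 249 mod 257 = 64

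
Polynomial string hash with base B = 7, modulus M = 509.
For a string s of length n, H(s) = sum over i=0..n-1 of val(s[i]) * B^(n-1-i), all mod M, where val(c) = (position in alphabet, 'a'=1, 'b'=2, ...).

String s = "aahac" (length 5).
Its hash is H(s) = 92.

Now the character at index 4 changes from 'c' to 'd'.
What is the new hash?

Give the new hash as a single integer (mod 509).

val('c') = 3, val('d') = 4
Position k = 4, exponent = n-1-k = 0
B^0 mod M = 7^0 mod 509 = 1
Delta = (4 - 3) * 1 mod 509 = 1
New hash = (92 + 1) mod 509 = 93

Answer: 93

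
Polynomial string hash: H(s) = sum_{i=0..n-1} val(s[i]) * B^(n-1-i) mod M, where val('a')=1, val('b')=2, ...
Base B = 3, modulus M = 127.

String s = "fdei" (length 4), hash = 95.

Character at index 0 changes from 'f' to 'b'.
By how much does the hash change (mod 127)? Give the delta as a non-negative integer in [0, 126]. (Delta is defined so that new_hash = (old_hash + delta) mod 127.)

Delta formula: (val(new) - val(old)) * B^(n-1-k) mod M
  val('b') - val('f') = 2 - 6 = -4
  B^(n-1-k) = 3^3 mod 127 = 27
  Delta = -4 * 27 mod 127 = 19

Answer: 19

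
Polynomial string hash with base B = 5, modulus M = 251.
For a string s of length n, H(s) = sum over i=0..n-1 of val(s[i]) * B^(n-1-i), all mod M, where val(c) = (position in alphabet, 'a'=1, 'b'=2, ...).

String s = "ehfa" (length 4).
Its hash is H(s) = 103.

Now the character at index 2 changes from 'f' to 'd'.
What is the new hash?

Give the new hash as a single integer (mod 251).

Answer: 93

Derivation:
val('f') = 6, val('d') = 4
Position k = 2, exponent = n-1-k = 1
B^1 mod M = 5^1 mod 251 = 5
Delta = (4 - 6) * 5 mod 251 = 241
New hash = (103 + 241) mod 251 = 93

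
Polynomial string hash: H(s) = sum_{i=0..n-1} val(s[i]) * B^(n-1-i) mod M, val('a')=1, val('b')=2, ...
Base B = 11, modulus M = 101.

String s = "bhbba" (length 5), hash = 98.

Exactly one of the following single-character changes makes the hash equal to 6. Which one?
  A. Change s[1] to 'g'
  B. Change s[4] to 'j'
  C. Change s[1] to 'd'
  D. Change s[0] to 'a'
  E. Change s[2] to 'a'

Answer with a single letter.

Option A: s[1]='h'->'g', delta=(7-8)*11^3 mod 101 = 83, hash=98+83 mod 101 = 80
Option B: s[4]='a'->'j', delta=(10-1)*11^0 mod 101 = 9, hash=98+9 mod 101 = 6 <-- target
Option C: s[1]='h'->'d', delta=(4-8)*11^3 mod 101 = 29, hash=98+29 mod 101 = 26
Option D: s[0]='b'->'a', delta=(1-2)*11^4 mod 101 = 4, hash=98+4 mod 101 = 1
Option E: s[2]='b'->'a', delta=(1-2)*11^2 mod 101 = 81, hash=98+81 mod 101 = 78

Answer: B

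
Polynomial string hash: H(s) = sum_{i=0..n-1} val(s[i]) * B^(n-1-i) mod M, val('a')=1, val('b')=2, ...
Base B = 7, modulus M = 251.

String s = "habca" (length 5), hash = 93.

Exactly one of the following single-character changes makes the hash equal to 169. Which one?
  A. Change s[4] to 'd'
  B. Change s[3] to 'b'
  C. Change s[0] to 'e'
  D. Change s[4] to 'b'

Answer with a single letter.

Answer: C

Derivation:
Option A: s[4]='a'->'d', delta=(4-1)*7^0 mod 251 = 3, hash=93+3 mod 251 = 96
Option B: s[3]='c'->'b', delta=(2-3)*7^1 mod 251 = 244, hash=93+244 mod 251 = 86
Option C: s[0]='h'->'e', delta=(5-8)*7^4 mod 251 = 76, hash=93+76 mod 251 = 169 <-- target
Option D: s[4]='a'->'b', delta=(2-1)*7^0 mod 251 = 1, hash=93+1 mod 251 = 94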